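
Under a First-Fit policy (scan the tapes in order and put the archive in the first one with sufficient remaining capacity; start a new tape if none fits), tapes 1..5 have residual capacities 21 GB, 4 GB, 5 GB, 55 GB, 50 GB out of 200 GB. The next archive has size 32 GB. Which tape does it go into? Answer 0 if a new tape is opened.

4

Tapes with room: tape 4 (55 GB), tape 5 (50 GB).
The first with room is tape 4.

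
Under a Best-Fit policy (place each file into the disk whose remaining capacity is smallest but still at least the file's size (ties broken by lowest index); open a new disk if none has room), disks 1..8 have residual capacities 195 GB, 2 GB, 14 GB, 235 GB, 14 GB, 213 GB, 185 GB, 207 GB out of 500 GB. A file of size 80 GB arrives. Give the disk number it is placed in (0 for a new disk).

7

Disks with room: disk 1 (195 GB), disk 4 (235 GB), disk 6 (213 GB), disk 7 (185 GB), disk 8 (207 GB).
Tightest fit is disk 7 with 185 GB free.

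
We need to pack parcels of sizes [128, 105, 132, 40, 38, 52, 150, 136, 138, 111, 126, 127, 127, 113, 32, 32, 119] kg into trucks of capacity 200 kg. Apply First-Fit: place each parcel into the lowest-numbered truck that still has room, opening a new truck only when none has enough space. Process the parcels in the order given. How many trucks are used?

128 kg → truck 1 (remaining 72 kg)
105 kg → truck 2 (remaining 95 kg)
132 kg → truck 3 (remaining 68 kg)
40 kg → truck 1 (remaining 32 kg)
38 kg → truck 2 (remaining 57 kg)
52 kg → truck 2 (remaining 5 kg)
150 kg → truck 4 (remaining 50 kg)
136 kg → truck 5 (remaining 64 kg)
138 kg → truck 6 (remaining 62 kg)
111 kg → truck 7 (remaining 89 kg)
126 kg → truck 8 (remaining 74 kg)
127 kg → truck 9 (remaining 73 kg)
127 kg → truck 10 (remaining 73 kg)
113 kg → truck 11 (remaining 87 kg)
32 kg → truck 1 (remaining 0 kg)
32 kg → truck 3 (remaining 36 kg)
119 kg → truck 12 (remaining 81 kg)

12 trucks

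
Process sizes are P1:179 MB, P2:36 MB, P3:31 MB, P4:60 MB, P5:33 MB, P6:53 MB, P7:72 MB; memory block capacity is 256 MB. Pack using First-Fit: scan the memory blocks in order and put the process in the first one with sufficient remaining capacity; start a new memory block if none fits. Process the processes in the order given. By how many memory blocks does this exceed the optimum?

First-Fit: [179,36,31] [60,33,53,72] → 2 memory blocks.
Total size 464 MB; any packing needs at least ⌈464/256⌉ = 2 memory blocks.
So 2 is already optimal.

0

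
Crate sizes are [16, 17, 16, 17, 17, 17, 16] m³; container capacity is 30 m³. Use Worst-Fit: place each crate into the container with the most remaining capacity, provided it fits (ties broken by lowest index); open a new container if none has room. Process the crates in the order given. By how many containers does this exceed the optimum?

Worst-Fit: [16] [17] [16] [17] [17] [17] [16] → 7 containers.
7 crates exceed 15 m³ (half the capacity), and no two of those can share a container, so at least 7 containers are needed.
So 7 is already optimal.

0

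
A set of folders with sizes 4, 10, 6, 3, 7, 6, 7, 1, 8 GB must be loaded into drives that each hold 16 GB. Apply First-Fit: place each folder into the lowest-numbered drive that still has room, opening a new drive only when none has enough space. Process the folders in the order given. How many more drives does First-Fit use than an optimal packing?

0

First-Fit: [4,10,1] [6,3,7] [6,7] [8] → 4 drives.
Total size 52 GB; any packing needs at least ⌈52/16⌉ = 4 drives.
So 4 is already optimal.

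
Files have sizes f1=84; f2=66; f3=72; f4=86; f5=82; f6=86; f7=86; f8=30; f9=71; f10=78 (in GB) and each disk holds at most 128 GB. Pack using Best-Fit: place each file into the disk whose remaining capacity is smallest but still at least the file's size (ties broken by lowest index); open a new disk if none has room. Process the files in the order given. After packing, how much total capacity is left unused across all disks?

Put f1 (84 GB) in disk 1; 44 GB remain.
Put f2 (66 GB) in disk 2; 62 GB remain.
Put f3 (72 GB) in disk 3; 56 GB remain.
Put f4 (86 GB) in disk 4; 42 GB remain.
Put f5 (82 GB) in disk 5; 46 GB remain.
Put f6 (86 GB) in disk 6; 42 GB remain.
Put f7 (86 GB) in disk 7; 42 GB remain.
Put f8 (30 GB) in disk 4; 12 GB remain.
Put f9 (71 GB) in disk 8; 57 GB remain.
Put f10 (78 GB) in disk 9; 50 GB remain.
9 disks × 128 GB = 1152 GB; used 741 GB; unused 411 GB.

411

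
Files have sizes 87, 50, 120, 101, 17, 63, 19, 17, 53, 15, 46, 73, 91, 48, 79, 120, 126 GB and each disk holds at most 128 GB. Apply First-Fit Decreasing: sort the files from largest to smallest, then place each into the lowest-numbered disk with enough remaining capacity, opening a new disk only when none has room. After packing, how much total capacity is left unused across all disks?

Sorted descending: 126, 120, 120, 101, 91, 87, 79, 73, 63, 53, 50, 48, 46, 19, 17, 17, 15.
Put 126 GB in disk 1; 2 GB remain.
Put 120 GB in disk 2; 8 GB remain.
Put 120 GB in disk 3; 8 GB remain.
Put 101 GB in disk 4; 27 GB remain.
Put 91 GB in disk 5; 37 GB remain.
Put 87 GB in disk 6; 41 GB remain.
Put 79 GB in disk 7; 49 GB remain.
Put 73 GB in disk 8; 55 GB remain.
Put 63 GB in disk 9; 65 GB remain.
Put 53 GB in disk 8; 2 GB remain.
Put 50 GB in disk 9; 15 GB remain.
Put 48 GB in disk 7; 1 GB remain.
Put 46 GB in disk 10; 82 GB remain.
Put 19 GB in disk 4; 8 GB remain.
Put 17 GB in disk 5; 20 GB remain.
Put 17 GB in disk 5; 3 GB remain.
Put 15 GB in disk 6; 26 GB remain.
10 disks × 128 GB = 1280 GB; used 1125 GB; unused 155 GB.

155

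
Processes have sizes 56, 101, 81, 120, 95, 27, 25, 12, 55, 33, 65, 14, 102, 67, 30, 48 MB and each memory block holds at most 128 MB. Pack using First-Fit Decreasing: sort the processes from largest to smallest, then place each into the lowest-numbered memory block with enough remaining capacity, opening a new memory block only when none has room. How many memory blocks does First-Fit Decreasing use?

8

Sorted descending: 120, 102, 101, 95, 81, 67, 65, 56, 55, 48, 33, 30, 27, 25, 14, 12.
120 MB → memory block 1 (remaining 8 MB)
102 MB → memory block 2 (remaining 26 MB)
101 MB → memory block 3 (remaining 27 MB)
95 MB → memory block 4 (remaining 33 MB)
81 MB → memory block 5 (remaining 47 MB)
67 MB → memory block 6 (remaining 61 MB)
65 MB → memory block 7 (remaining 63 MB)
56 MB → memory block 6 (remaining 5 MB)
55 MB → memory block 7 (remaining 8 MB)
48 MB → memory block 8 (remaining 80 MB)
33 MB → memory block 4 (remaining 0 MB)
30 MB → memory block 5 (remaining 17 MB)
27 MB → memory block 3 (remaining 0 MB)
25 MB → memory block 2 (remaining 1 MB)
14 MB → memory block 5 (remaining 3 MB)
12 MB → memory block 8 (remaining 68 MB)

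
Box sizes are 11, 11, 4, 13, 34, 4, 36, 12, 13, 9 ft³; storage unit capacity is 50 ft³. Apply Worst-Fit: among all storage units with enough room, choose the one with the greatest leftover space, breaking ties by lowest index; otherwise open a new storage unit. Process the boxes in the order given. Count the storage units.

11 ft³ → storage unit 1 (remaining 39 ft³)
11 ft³ → storage unit 1 (remaining 28 ft³)
4 ft³ → storage unit 1 (remaining 24 ft³)
13 ft³ → storage unit 1 (remaining 11 ft³)
34 ft³ → storage unit 2 (remaining 16 ft³)
4 ft³ → storage unit 2 (remaining 12 ft³)
36 ft³ → storage unit 3 (remaining 14 ft³)
12 ft³ → storage unit 3 (remaining 2 ft³)
13 ft³ → storage unit 4 (remaining 37 ft³)
9 ft³ → storage unit 4 (remaining 28 ft³)

4 storage units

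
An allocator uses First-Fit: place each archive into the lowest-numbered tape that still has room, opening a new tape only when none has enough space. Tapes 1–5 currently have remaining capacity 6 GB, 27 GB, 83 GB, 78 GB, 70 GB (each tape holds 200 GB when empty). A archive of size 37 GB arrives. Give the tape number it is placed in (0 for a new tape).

3

Tapes with room: tape 3 (83 GB), tape 4 (78 GB), tape 5 (70 GB).
The first with room is tape 3.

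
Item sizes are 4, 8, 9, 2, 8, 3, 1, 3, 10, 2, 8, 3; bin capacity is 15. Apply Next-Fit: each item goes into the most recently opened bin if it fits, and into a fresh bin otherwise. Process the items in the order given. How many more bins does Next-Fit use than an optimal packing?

Next-Fit: [4,8] [9,2] [8,3,1,3] [10,2] [8,3] → 5 bins.
Total size 61; any packing needs at least ⌈61/15⌉ = 5 bins.
So 5 is already optimal.

0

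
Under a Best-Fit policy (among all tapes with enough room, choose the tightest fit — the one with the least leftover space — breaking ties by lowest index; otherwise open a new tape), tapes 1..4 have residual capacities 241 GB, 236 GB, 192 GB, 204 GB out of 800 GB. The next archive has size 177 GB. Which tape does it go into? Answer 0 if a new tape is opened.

3

Tapes with room: tape 1 (241 GB), tape 2 (236 GB), tape 3 (192 GB), tape 4 (204 GB).
Tightest fit is tape 3 with 192 GB free.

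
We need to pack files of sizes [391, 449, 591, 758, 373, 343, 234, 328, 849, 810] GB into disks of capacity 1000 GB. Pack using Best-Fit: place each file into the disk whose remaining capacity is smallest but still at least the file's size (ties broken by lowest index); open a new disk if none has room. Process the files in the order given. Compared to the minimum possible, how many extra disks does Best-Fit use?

Best-Fit: [391,449] [591,373] [758,234] [343,328] [849] [810] → 6 disks.
Total size 5126 GB; any packing needs at least ⌈5126/1000⌉ = 6 disks.
So 6 is already optimal.

0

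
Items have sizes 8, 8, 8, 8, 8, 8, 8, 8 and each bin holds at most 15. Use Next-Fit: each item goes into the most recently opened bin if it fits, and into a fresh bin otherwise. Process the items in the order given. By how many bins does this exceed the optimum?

Next-Fit: [8] [8] [8] [8] [8] [8] [8] [8] → 8 bins.
8 items exceed 7.5 (half the capacity), and no two of those can share a bin, so at least 8 bins are needed.
So 8 is already optimal.

0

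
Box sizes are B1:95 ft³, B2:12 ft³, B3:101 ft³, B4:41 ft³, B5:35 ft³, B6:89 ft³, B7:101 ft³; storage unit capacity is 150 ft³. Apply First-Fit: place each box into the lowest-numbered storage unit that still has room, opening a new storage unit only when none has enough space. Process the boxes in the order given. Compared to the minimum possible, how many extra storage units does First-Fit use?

First-Fit: [95,12,41] [101,35] [89] [101] → 4 storage units.
Total size 474 ft³; any packing needs at least ⌈474/150⌉ = 4 storage units.
So 4 is already optimal.

0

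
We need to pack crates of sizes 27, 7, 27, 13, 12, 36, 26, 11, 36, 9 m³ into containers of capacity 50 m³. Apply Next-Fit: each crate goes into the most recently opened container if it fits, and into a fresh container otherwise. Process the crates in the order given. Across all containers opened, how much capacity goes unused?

container 1: place 27 m³, 23 m³ left
container 1: place 7 m³, 16 m³ left
container 2: place 27 m³, 23 m³ left
container 2: place 13 m³, 10 m³ left
container 3: place 12 m³, 38 m³ left
container 3: place 36 m³, 2 m³ left
container 4: place 26 m³, 24 m³ left
container 4: place 11 m³, 13 m³ left
container 5: place 36 m³, 14 m³ left
container 5: place 9 m³, 5 m³ left
5 containers × 50 m³ = 250 m³; used 204 m³; unused 46 m³.

46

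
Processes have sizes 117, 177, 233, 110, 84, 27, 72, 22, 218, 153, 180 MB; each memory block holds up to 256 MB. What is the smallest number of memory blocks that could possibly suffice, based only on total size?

6

Total size = 117 + 177 + 233 + 110 + 84 + 27 + 72 + 22 + 218 + 153 + 180 = 1393 MB.
⌈1393 / 256⌉ = 6.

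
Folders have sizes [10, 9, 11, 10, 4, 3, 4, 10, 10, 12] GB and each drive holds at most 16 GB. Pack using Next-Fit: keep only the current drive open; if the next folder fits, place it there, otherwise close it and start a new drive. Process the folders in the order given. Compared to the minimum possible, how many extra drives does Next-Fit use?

1

Next-Fit: [10] [9] [11] [10,4] [3,4] [10] [10] [12] → 8 drives.
7 folders exceed 8 GB (half the capacity), and no two of those can share a drive, so at least 7 drives are needed.
An optimal packing achieves that bound: [12,4] [11,4] [10,3] [10] [10] [10] [9] → 7 drives.
Excess: 8 − 7 = 1.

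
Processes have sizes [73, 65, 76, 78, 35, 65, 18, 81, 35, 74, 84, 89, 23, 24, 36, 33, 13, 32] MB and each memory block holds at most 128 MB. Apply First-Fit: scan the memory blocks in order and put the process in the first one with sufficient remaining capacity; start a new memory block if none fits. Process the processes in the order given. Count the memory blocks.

73 MB → memory block 1 (remaining 55 MB)
65 MB → memory block 2 (remaining 63 MB)
76 MB → memory block 3 (remaining 52 MB)
78 MB → memory block 4 (remaining 50 MB)
35 MB → memory block 1 (remaining 20 MB)
65 MB → memory block 5 (remaining 63 MB)
18 MB → memory block 1 (remaining 2 MB)
81 MB → memory block 6 (remaining 47 MB)
35 MB → memory block 2 (remaining 28 MB)
74 MB → memory block 7 (remaining 54 MB)
84 MB → memory block 8 (remaining 44 MB)
89 MB → memory block 9 (remaining 39 MB)
23 MB → memory block 2 (remaining 5 MB)
24 MB → memory block 3 (remaining 28 MB)
36 MB → memory block 4 (remaining 14 MB)
33 MB → memory block 5 (remaining 30 MB)
13 MB → memory block 3 (remaining 15 MB)
32 MB → memory block 6 (remaining 15 MB)
Final memory blocks: [73,35,18] [65,35,23] [76,24,13] [78,36] [65,33] [81,32] [74] [84] [89].

9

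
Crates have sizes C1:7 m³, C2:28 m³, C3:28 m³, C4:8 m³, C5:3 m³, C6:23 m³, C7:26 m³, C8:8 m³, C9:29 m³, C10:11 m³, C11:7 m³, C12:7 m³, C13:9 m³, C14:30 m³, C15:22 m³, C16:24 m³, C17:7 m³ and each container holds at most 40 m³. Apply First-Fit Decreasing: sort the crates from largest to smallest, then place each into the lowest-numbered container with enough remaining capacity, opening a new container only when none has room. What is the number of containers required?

8

Sorted descending: 30, 29, 28, 28, 26, 24, 23, 22, 11, 9, 8, 8, 7, 7, 7, 7, 3.
Put 30 m³ in container 1; 10 m³ remain.
Put 29 m³ in container 2; 11 m³ remain.
Put 28 m³ in container 3; 12 m³ remain.
Put 28 m³ in container 4; 12 m³ remain.
Put 26 m³ in container 5; 14 m³ remain.
Put 24 m³ in container 6; 16 m³ remain.
Put 23 m³ in container 7; 17 m³ remain.
Put 22 m³ in container 8; 18 m³ remain.
Put 11 m³ in container 2; 0 m³ remain.
Put 9 m³ in container 1; 1 m³ remain.
Put 8 m³ in container 3; 4 m³ remain.
Put 8 m³ in container 4; 4 m³ remain.
Put 7 m³ in container 5; 7 m³ remain.
Put 7 m³ in container 5; 0 m³ remain.
Put 7 m³ in container 6; 9 m³ remain.
Put 7 m³ in container 6; 2 m³ remain.
Put 3 m³ in container 3; 1 m³ remain.
Final containers: [30,9] [29,11] [28,8,3] [28,8] [26,7,7] [24,7,7] [23] [22].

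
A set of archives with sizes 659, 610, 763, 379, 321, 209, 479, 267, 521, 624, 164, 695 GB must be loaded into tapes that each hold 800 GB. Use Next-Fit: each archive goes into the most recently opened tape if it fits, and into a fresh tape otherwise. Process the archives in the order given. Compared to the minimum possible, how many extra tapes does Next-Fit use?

Next-Fit: [659] [610] [763] [379,321] [209,479] [267,521] [624,164] [695] → 8 tapes.
Total size 5691 GB; any packing needs at least ⌈5691/800⌉ = 8 tapes.
So 8 is already optimal.

0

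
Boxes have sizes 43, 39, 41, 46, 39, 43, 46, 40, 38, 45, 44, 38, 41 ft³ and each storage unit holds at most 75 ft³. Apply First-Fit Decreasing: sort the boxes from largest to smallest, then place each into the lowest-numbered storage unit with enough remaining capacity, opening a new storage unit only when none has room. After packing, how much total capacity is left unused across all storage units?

432

Sorted descending: 46, 46, 45, 44, 43, 43, 41, 41, 40, 39, 39, 38, 38.
storage unit 1: place 46 ft³, 29 ft³ left
storage unit 2: place 46 ft³, 29 ft³ left
storage unit 3: place 45 ft³, 30 ft³ left
storage unit 4: place 44 ft³, 31 ft³ left
storage unit 5: place 43 ft³, 32 ft³ left
storage unit 6: place 43 ft³, 32 ft³ left
storage unit 7: place 41 ft³, 34 ft³ left
storage unit 8: place 41 ft³, 34 ft³ left
storage unit 9: place 40 ft³, 35 ft³ left
storage unit 10: place 39 ft³, 36 ft³ left
storage unit 11: place 39 ft³, 36 ft³ left
storage unit 12: place 38 ft³, 37 ft³ left
storage unit 13: place 38 ft³, 37 ft³ left
13 storage units × 75 ft³ = 975 ft³; used 543 ft³; unused 432 ft³.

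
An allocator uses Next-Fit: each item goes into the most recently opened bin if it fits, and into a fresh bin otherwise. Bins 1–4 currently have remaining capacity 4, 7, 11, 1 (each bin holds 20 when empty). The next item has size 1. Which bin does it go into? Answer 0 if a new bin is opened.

4

Next-Fit only looks at bin 4, which has 1 free.
1 fits there.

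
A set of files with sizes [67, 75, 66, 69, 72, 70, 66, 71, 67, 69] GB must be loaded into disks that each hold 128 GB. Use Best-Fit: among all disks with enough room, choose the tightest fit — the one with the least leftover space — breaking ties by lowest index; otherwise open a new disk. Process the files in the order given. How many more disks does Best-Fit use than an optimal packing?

Best-Fit: [67] [75] [66] [69] [72] [70] [66] [71] [67] [69] → 10 disks.
10 files exceed 64 GB (half the capacity), and no two of those can share a disk, so at least 10 disks are needed.
So 10 is already optimal.

0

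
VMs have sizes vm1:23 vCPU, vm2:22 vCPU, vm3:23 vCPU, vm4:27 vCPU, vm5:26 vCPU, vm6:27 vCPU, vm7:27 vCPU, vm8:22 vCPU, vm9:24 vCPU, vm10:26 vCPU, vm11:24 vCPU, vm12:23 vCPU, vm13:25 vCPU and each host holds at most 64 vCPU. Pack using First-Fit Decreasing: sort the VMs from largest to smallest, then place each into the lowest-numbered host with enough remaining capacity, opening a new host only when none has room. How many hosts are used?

7

Sorted descending: 27, 27, 27, 26, 26, 25, 24, 24, 23, 23, 23, 22, 22.
Put 27 vCPU in host 1; 37 vCPU remain.
Put 27 vCPU in host 1; 10 vCPU remain.
Put 27 vCPU in host 2; 37 vCPU remain.
Put 26 vCPU in host 2; 11 vCPU remain.
Put 26 vCPU in host 3; 38 vCPU remain.
Put 25 vCPU in host 3; 13 vCPU remain.
Put 24 vCPU in host 4; 40 vCPU remain.
Put 24 vCPU in host 4; 16 vCPU remain.
Put 23 vCPU in host 5; 41 vCPU remain.
Put 23 vCPU in host 5; 18 vCPU remain.
Put 23 vCPU in host 6; 41 vCPU remain.
Put 22 vCPU in host 6; 19 vCPU remain.
Put 22 vCPU in host 7; 42 vCPU remain.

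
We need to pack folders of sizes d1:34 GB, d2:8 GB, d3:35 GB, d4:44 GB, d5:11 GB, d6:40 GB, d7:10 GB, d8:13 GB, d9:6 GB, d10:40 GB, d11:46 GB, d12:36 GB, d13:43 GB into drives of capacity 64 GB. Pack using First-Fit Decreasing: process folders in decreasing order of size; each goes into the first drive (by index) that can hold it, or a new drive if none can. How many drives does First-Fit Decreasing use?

Sorted descending: 46, 44, 43, 40, 40, 36, 35, 34, 13, 11, 10, 8, 6.
46 GB → drive 1 (remaining 18 GB)
44 GB → drive 2 (remaining 20 GB)
43 GB → drive 3 (remaining 21 GB)
40 GB → drive 4 (remaining 24 GB)
40 GB → drive 5 (remaining 24 GB)
36 GB → drive 6 (remaining 28 GB)
35 GB → drive 7 (remaining 29 GB)
34 GB → drive 8 (remaining 30 GB)
13 GB → drive 1 (remaining 5 GB)
11 GB → drive 2 (remaining 9 GB)
10 GB → drive 3 (remaining 11 GB)
8 GB → drive 2 (remaining 1 GB)
6 GB → drive 3 (remaining 5 GB)

8 drives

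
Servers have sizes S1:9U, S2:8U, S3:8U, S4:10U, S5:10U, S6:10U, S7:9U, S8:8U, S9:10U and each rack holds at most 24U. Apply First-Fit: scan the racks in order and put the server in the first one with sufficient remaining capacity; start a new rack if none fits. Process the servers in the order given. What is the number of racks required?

5

rack 1: place S1 (9U), 15U left
rack 1: place S2 (8U), 7U left
rack 2: place S3 (8U), 16U left
rack 2: place S4 (10U), 6U left
rack 3: place S5 (10U), 14U left
rack 3: place S6 (10U), 4U left
rack 4: place S7 (9U), 15U left
rack 4: place S8 (8U), 7U left
rack 5: place S9 (10U), 14U left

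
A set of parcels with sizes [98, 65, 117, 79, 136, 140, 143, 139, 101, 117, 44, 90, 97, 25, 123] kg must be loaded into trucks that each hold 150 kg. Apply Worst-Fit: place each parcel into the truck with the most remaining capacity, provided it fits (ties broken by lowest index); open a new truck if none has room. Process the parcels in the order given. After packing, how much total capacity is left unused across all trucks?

Put 98 kg in truck 1; 52 kg remain.
Put 65 kg in truck 2; 85 kg remain.
Put 117 kg in truck 3; 33 kg remain.
Put 79 kg in truck 2; 6 kg remain.
Put 136 kg in truck 4; 14 kg remain.
Put 140 kg in truck 5; 10 kg remain.
Put 143 kg in truck 6; 7 kg remain.
Put 139 kg in truck 7; 11 kg remain.
Put 101 kg in truck 8; 49 kg remain.
Put 117 kg in truck 9; 33 kg remain.
Put 44 kg in truck 1; 8 kg remain.
Put 90 kg in truck 10; 60 kg remain.
Put 97 kg in truck 11; 53 kg remain.
Put 25 kg in truck 10; 35 kg remain.
Put 123 kg in truck 12; 27 kg remain.
12 trucks × 150 kg = 1800 kg; used 1514 kg; unused 286 kg.

286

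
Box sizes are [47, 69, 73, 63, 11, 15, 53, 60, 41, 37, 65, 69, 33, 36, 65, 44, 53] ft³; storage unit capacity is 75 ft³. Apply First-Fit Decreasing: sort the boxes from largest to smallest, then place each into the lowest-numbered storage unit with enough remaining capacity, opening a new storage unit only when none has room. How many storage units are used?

Sorted descending: 73, 69, 69, 65, 65, 63, 60, 53, 53, 47, 44, 41, 37, 36, 33, 15, 11.
Put 73 ft³ in storage unit 1; 2 ft³ remain.
Put 69 ft³ in storage unit 2; 6 ft³ remain.
Put 69 ft³ in storage unit 3; 6 ft³ remain.
Put 65 ft³ in storage unit 4; 10 ft³ remain.
Put 65 ft³ in storage unit 5; 10 ft³ remain.
Put 63 ft³ in storage unit 6; 12 ft³ remain.
Put 60 ft³ in storage unit 7; 15 ft³ remain.
Put 53 ft³ in storage unit 8; 22 ft³ remain.
Put 53 ft³ in storage unit 9; 22 ft³ remain.
Put 47 ft³ in storage unit 10; 28 ft³ remain.
Put 44 ft³ in storage unit 11; 31 ft³ remain.
Put 41 ft³ in storage unit 12; 34 ft³ remain.
Put 37 ft³ in storage unit 13; 38 ft³ remain.
Put 36 ft³ in storage unit 13; 2 ft³ remain.
Put 33 ft³ in storage unit 12; 1 ft³ remain.
Put 15 ft³ in storage unit 7; 0 ft³ remain.
Put 11 ft³ in storage unit 6; 1 ft³ remain.

13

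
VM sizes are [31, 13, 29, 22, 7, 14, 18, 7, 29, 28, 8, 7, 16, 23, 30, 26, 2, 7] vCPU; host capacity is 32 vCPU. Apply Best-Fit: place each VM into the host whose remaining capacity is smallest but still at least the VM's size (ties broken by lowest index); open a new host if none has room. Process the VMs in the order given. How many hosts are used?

31 vCPU → host 1 (remaining 1 vCPU)
13 vCPU → host 2 (remaining 19 vCPU)
29 vCPU → host 3 (remaining 3 vCPU)
22 vCPU → host 4 (remaining 10 vCPU)
7 vCPU → host 4 (remaining 3 vCPU)
14 vCPU → host 2 (remaining 5 vCPU)
18 vCPU → host 5 (remaining 14 vCPU)
7 vCPU → host 5 (remaining 7 vCPU)
29 vCPU → host 6 (remaining 3 vCPU)
28 vCPU → host 7 (remaining 4 vCPU)
8 vCPU → host 8 (remaining 24 vCPU)
7 vCPU → host 5 (remaining 0 vCPU)
16 vCPU → host 8 (remaining 8 vCPU)
23 vCPU → host 9 (remaining 9 vCPU)
30 vCPU → host 10 (remaining 2 vCPU)
26 vCPU → host 11 (remaining 6 vCPU)
2 vCPU → host 10 (remaining 0 vCPU)
7 vCPU → host 8 (remaining 1 vCPU)
Final hosts: [31] [13,14] [29] [22,7] [18,7,7] [29] [28] [8,16,7] [23] [30,2] [26].

11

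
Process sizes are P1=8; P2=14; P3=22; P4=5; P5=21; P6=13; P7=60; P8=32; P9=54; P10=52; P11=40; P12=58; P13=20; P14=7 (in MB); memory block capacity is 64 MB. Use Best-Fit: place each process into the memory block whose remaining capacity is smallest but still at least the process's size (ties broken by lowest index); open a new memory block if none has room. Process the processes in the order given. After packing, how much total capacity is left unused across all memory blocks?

42

P1 (8 MB) → memory block 1 (remaining 56 MB)
P2 (14 MB) → memory block 1 (remaining 42 MB)
P3 (22 MB) → memory block 1 (remaining 20 MB)
P4 (5 MB) → memory block 1 (remaining 15 MB)
P5 (21 MB) → memory block 2 (remaining 43 MB)
P6 (13 MB) → memory block 1 (remaining 2 MB)
P7 (60 MB) → memory block 3 (remaining 4 MB)
P8 (32 MB) → memory block 2 (remaining 11 MB)
P9 (54 MB) → memory block 4 (remaining 10 MB)
P10 (52 MB) → memory block 5 (remaining 12 MB)
P11 (40 MB) → memory block 6 (remaining 24 MB)
P12 (58 MB) → memory block 7 (remaining 6 MB)
P13 (20 MB) → memory block 6 (remaining 4 MB)
P14 (7 MB) → memory block 4 (remaining 3 MB)
7 memory blocks × 64 MB = 448 MB; used 406 MB; unused 42 MB.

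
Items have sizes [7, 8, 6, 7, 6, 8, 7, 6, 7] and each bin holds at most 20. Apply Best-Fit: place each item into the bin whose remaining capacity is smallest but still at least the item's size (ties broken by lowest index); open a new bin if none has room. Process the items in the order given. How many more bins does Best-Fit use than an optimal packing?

Best-Fit: [7,8] [6,7,6] [8,7] [6,7] → 4 bins.
Total size 62; any packing needs at least ⌈62/20⌉ = 4 bins.
So 4 is already optimal.

0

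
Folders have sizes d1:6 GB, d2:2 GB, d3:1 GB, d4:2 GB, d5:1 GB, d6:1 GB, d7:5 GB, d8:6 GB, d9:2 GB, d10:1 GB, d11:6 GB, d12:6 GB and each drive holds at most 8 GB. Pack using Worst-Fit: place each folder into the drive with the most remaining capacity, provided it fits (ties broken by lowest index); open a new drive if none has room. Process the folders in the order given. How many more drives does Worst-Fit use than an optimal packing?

Worst-Fit: [6,2] [1,2,1,1,2] [5,1] [6] [6] [6] → 6 drives.
Total size 39 GB; any packing needs at least ⌈39/8⌉ = 5 drives.
An optimal packing achieves that bound: [6,2] [6,2] [6,2] [6,1,1] [5,1,1] → 5 drives.
Excess: 6 − 5 = 1.

1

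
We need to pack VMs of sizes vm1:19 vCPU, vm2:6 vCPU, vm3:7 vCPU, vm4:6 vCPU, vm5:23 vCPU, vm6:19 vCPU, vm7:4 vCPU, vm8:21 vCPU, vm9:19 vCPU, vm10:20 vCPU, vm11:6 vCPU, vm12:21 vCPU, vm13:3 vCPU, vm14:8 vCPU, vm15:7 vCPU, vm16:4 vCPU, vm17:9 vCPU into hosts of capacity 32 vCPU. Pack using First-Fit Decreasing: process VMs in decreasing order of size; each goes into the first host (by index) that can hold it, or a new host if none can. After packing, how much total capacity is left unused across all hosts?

22

Sorted descending: 23, 21, 21, 20, 19, 19, 19, 9, 8, 7, 7, 6, 6, 6, 4, 4, 3.
Put 23 vCPU in host 1; 9 vCPU remain.
Put 21 vCPU in host 2; 11 vCPU remain.
Put 21 vCPU in host 3; 11 vCPU remain.
Put 20 vCPU in host 4; 12 vCPU remain.
Put 19 vCPU in host 5; 13 vCPU remain.
Put 19 vCPU in host 6; 13 vCPU remain.
Put 19 vCPU in host 7; 13 vCPU remain.
Put 9 vCPU in host 1; 0 vCPU remain.
Put 8 vCPU in host 2; 3 vCPU remain.
Put 7 vCPU in host 3; 4 vCPU remain.
Put 7 vCPU in host 4; 5 vCPU remain.
Put 6 vCPU in host 5; 7 vCPU remain.
Put 6 vCPU in host 5; 1 vCPU remain.
Put 6 vCPU in host 6; 7 vCPU remain.
Put 4 vCPU in host 3; 0 vCPU remain.
Put 4 vCPU in host 4; 1 vCPU remain.
Put 3 vCPU in host 2; 0 vCPU remain.
7 hosts × 32 vCPU = 224 vCPU; used 202 vCPU; unused 22 vCPU.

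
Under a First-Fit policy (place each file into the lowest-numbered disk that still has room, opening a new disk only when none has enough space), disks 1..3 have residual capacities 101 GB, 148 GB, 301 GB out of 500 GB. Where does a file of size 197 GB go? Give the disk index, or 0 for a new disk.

Disks with room: disk 3 (301 GB).
The first with room is disk 3.

3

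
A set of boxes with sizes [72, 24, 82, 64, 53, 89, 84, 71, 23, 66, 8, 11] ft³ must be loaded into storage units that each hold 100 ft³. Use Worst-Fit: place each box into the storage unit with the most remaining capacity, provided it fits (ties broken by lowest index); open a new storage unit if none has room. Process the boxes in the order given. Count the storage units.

8

72 ft³ → storage unit 1 (remaining 28 ft³)
24 ft³ → storage unit 1 (remaining 4 ft³)
82 ft³ → storage unit 2 (remaining 18 ft³)
64 ft³ → storage unit 3 (remaining 36 ft³)
53 ft³ → storage unit 4 (remaining 47 ft³)
89 ft³ → storage unit 5 (remaining 11 ft³)
84 ft³ → storage unit 6 (remaining 16 ft³)
71 ft³ → storage unit 7 (remaining 29 ft³)
23 ft³ → storage unit 4 (remaining 24 ft³)
66 ft³ → storage unit 8 (remaining 34 ft³)
8 ft³ → storage unit 3 (remaining 28 ft³)
11 ft³ → storage unit 8 (remaining 23 ft³)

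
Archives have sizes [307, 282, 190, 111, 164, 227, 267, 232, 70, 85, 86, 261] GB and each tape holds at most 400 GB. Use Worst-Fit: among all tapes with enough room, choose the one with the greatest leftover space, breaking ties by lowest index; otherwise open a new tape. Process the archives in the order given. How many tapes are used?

Put 307 GB in tape 1; 93 GB remain.
Put 282 GB in tape 2; 118 GB remain.
Put 190 GB in tape 3; 210 GB remain.
Put 111 GB in tape 3; 99 GB remain.
Put 164 GB in tape 4; 236 GB remain.
Put 227 GB in tape 4; 9 GB remain.
Put 267 GB in tape 5; 133 GB remain.
Put 232 GB in tape 6; 168 GB remain.
Put 70 GB in tape 6; 98 GB remain.
Put 85 GB in tape 5; 48 GB remain.
Put 86 GB in tape 2; 32 GB remain.
Put 261 GB in tape 7; 139 GB remain.
Final tapes: [307] [282,86] [190,111] [164,227] [267,85] [232,70] [261].

7 tapes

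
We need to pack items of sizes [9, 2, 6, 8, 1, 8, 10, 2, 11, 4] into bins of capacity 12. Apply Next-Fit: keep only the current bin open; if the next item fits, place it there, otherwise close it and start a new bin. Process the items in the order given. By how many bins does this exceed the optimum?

Next-Fit: [9,2] [6] [8,1] [8] [10,2] [11] [4] → 7 bins.
Total size 61; any packing needs at least ⌈61/12⌉ = 6 bins.
An optimal packing achieves that bound: [11,1] [10,2] [9,2] [8,4] [8] [6] → 6 bins.
Excess: 7 − 6 = 1.

1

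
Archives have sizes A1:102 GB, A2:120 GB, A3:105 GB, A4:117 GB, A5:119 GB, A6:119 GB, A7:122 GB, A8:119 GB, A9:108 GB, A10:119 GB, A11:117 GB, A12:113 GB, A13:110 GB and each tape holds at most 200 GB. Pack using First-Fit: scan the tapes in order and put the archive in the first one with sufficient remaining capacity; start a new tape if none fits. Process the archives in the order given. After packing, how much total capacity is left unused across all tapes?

1110

A1 (102 GB) → tape 1 (remaining 98 GB)
A2 (120 GB) → tape 2 (remaining 80 GB)
A3 (105 GB) → tape 3 (remaining 95 GB)
A4 (117 GB) → tape 4 (remaining 83 GB)
A5 (119 GB) → tape 5 (remaining 81 GB)
A6 (119 GB) → tape 6 (remaining 81 GB)
A7 (122 GB) → tape 7 (remaining 78 GB)
A8 (119 GB) → tape 8 (remaining 81 GB)
A9 (108 GB) → tape 9 (remaining 92 GB)
A10 (119 GB) → tape 10 (remaining 81 GB)
A11 (117 GB) → tape 11 (remaining 83 GB)
A12 (113 GB) → tape 12 (remaining 87 GB)
A13 (110 GB) → tape 13 (remaining 90 GB)
13 tapes × 200 GB = 2600 GB; used 1490 GB; unused 1110 GB.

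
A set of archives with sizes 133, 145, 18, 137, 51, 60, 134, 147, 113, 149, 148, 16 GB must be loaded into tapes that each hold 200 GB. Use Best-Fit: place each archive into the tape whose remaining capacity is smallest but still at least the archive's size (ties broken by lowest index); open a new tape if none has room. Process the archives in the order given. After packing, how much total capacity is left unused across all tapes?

tape 1: place 133 GB, 67 GB left
tape 2: place 145 GB, 55 GB left
tape 2: place 18 GB, 37 GB left
tape 3: place 137 GB, 63 GB left
tape 3: place 51 GB, 12 GB left
tape 1: place 60 GB, 7 GB left
tape 4: place 134 GB, 66 GB left
tape 5: place 147 GB, 53 GB left
tape 6: place 113 GB, 87 GB left
tape 7: place 149 GB, 51 GB left
tape 8: place 148 GB, 52 GB left
tape 2: place 16 GB, 21 GB left
8 tapes × 200 GB = 1600 GB; used 1251 GB; unused 349 GB.

349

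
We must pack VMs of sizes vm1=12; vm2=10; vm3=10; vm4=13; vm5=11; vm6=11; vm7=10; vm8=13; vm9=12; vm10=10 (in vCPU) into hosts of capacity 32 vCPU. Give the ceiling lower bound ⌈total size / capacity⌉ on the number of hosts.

Total size = 12 + 10 + 10 + 13 + 11 + 11 + 10 + 13 + 12 + 10 = 112 vCPU.
⌈112 / 32⌉ = 4.

4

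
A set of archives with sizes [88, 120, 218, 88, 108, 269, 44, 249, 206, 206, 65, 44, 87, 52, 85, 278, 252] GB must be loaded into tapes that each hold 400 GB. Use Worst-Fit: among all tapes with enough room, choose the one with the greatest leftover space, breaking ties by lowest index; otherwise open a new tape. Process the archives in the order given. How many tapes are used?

8

tape 1: place 88 GB, 312 GB left
tape 1: place 120 GB, 192 GB left
tape 2: place 218 GB, 182 GB left
tape 1: place 88 GB, 104 GB left
tape 2: place 108 GB, 74 GB left
tape 3: place 269 GB, 131 GB left
tape 3: place 44 GB, 87 GB left
tape 4: place 249 GB, 151 GB left
tape 5: place 206 GB, 194 GB left
tape 6: place 206 GB, 194 GB left
tape 5: place 65 GB, 129 GB left
tape 6: place 44 GB, 150 GB left
tape 4: place 87 GB, 64 GB left
tape 6: place 52 GB, 98 GB left
tape 5: place 85 GB, 44 GB left
tape 7: place 278 GB, 122 GB left
tape 8: place 252 GB, 148 GB left
Final tapes: [88,120,88] [218,108] [269,44] [249,87] [206,65,85] [206,44,52] [278] [252].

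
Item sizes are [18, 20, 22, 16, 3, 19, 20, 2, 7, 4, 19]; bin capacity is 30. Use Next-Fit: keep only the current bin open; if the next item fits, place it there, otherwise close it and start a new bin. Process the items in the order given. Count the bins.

bin 1: place 18, 12 left
bin 2: place 20, 10 left
bin 3: place 22, 8 left
bin 4: place 16, 14 left
bin 4: place 3, 11 left
bin 5: place 19, 11 left
bin 6: place 20, 10 left
bin 6: place 2, 8 left
bin 6: place 7, 1 left
bin 7: place 4, 26 left
bin 7: place 19, 7 left
Final bins: [18] [20] [22] [16,3] [19] [20,2,7] [4,19].

7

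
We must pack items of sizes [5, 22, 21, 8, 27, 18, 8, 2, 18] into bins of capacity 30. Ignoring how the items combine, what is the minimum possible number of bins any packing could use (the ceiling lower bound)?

5

Total size = 5 + 22 + 21 + 8 + 27 + 18 + 8 + 2 + 18 = 129.
⌈129 / 30⌉ = 5.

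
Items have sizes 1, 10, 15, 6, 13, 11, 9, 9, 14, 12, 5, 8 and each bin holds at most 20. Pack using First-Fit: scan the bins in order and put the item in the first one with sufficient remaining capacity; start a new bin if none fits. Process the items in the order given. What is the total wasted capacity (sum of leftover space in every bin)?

1 → bin 1 (remaining 19)
10 → bin 1 (remaining 9)
15 → bin 2 (remaining 5)
6 → bin 1 (remaining 3)
13 → bin 3 (remaining 7)
11 → bin 4 (remaining 9)
9 → bin 4 (remaining 0)
9 → bin 5 (remaining 11)
14 → bin 6 (remaining 6)
12 → bin 7 (remaining 8)
5 → bin 2 (remaining 0)
8 → bin 5 (remaining 3)
7 bins × 20 = 140; used 113; unused 27.

27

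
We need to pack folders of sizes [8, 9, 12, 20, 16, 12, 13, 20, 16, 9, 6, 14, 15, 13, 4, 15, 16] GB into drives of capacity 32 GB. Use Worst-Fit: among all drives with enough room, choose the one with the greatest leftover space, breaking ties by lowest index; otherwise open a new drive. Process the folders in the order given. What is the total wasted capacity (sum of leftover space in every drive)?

38

8 GB → drive 1 (remaining 24 GB)
9 GB → drive 1 (remaining 15 GB)
12 GB → drive 1 (remaining 3 GB)
20 GB → drive 2 (remaining 12 GB)
16 GB → drive 3 (remaining 16 GB)
12 GB → drive 3 (remaining 4 GB)
13 GB → drive 4 (remaining 19 GB)
20 GB → drive 5 (remaining 12 GB)
16 GB → drive 4 (remaining 3 GB)
9 GB → drive 2 (remaining 3 GB)
6 GB → drive 5 (remaining 6 GB)
14 GB → drive 6 (remaining 18 GB)
15 GB → drive 6 (remaining 3 GB)
13 GB → drive 7 (remaining 19 GB)
4 GB → drive 7 (remaining 15 GB)
15 GB → drive 7 (remaining 0 GB)
16 GB → drive 8 (remaining 16 GB)
8 drives × 32 GB = 256 GB; used 218 GB; unused 38 GB.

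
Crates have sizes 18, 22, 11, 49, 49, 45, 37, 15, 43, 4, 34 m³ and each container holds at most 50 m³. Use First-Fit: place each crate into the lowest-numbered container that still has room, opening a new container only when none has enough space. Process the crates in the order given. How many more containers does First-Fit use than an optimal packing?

First-Fit: [18,22,4] [11,37] [49] [49] [45] [15,34] [43] → 7 containers.
Total size 327 m³; any packing needs at least ⌈327/50⌉ = 7 containers.
So 7 is already optimal.

0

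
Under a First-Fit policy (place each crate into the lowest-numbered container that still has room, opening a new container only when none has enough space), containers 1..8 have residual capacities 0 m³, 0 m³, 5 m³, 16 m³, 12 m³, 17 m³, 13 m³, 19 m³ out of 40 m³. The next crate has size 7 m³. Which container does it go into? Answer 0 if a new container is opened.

4

Containers with room: container 4 (16 m³), container 5 (12 m³), container 6 (17 m³), container 7 (13 m³), container 8 (19 m³).
The first with room is container 4.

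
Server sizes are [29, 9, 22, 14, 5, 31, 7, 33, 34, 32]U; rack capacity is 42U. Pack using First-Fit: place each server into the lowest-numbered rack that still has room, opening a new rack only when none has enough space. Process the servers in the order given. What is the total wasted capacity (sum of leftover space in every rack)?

36

Put 29U in rack 1; 13U remain.
Put 9U in rack 1; 4U remain.
Put 22U in rack 2; 20U remain.
Put 14U in rack 2; 6U remain.
Put 5U in rack 2; 1U remain.
Put 31U in rack 3; 11U remain.
Put 7U in rack 3; 4U remain.
Put 33U in rack 4; 9U remain.
Put 34U in rack 5; 8U remain.
Put 32U in rack 6; 10U remain.
6 racks × 42U = 252U; used 216U; unused 36U.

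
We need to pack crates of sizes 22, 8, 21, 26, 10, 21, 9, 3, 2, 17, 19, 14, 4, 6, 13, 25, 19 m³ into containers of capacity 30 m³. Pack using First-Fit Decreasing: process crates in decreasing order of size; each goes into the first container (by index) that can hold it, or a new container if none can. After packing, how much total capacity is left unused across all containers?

Sorted descending: 26, 25, 22, 21, 21, 19, 19, 17, 14, 13, 10, 9, 8, 6, 4, 3, 2.
container 1: place 26 m³, 4 m³ left
container 2: place 25 m³, 5 m³ left
container 3: place 22 m³, 8 m³ left
container 4: place 21 m³, 9 m³ left
container 5: place 21 m³, 9 m³ left
container 6: place 19 m³, 11 m³ left
container 7: place 19 m³, 11 m³ left
container 8: place 17 m³, 13 m³ left
container 9: place 14 m³, 16 m³ left
container 8: place 13 m³, 0 m³ left
container 6: place 10 m³, 1 m³ left
container 4: place 9 m³, 0 m³ left
container 3: place 8 m³, 0 m³ left
container 5: place 6 m³, 3 m³ left
container 1: place 4 m³, 0 m³ left
container 2: place 3 m³, 2 m³ left
container 2: place 2 m³, 0 m³ left
9 containers × 30 m³ = 270 m³; used 239 m³; unused 31 m³.

31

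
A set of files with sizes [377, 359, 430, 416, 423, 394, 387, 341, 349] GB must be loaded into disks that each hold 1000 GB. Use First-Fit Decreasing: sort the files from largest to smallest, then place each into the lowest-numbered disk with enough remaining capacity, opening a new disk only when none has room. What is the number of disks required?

5

Sorted descending: 430, 423, 416, 394, 387, 377, 359, 349, 341.
430 GB → disk 1 (remaining 570 GB)
423 GB → disk 1 (remaining 147 GB)
416 GB → disk 2 (remaining 584 GB)
394 GB → disk 2 (remaining 190 GB)
387 GB → disk 3 (remaining 613 GB)
377 GB → disk 3 (remaining 236 GB)
359 GB → disk 4 (remaining 641 GB)
349 GB → disk 4 (remaining 292 GB)
341 GB → disk 5 (remaining 659 GB)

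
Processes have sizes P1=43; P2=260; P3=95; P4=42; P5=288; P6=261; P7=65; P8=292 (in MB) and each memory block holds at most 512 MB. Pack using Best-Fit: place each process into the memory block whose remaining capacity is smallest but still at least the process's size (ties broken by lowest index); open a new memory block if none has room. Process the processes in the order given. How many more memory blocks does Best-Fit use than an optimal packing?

0

Best-Fit: [43,260,95,42,65] [288] [261] [292] → 4 memory blocks.
4 processes exceed 256 MB (half the capacity), and no two of those can share a memory block, so at least 4 memory blocks are needed.
So 4 is already optimal.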